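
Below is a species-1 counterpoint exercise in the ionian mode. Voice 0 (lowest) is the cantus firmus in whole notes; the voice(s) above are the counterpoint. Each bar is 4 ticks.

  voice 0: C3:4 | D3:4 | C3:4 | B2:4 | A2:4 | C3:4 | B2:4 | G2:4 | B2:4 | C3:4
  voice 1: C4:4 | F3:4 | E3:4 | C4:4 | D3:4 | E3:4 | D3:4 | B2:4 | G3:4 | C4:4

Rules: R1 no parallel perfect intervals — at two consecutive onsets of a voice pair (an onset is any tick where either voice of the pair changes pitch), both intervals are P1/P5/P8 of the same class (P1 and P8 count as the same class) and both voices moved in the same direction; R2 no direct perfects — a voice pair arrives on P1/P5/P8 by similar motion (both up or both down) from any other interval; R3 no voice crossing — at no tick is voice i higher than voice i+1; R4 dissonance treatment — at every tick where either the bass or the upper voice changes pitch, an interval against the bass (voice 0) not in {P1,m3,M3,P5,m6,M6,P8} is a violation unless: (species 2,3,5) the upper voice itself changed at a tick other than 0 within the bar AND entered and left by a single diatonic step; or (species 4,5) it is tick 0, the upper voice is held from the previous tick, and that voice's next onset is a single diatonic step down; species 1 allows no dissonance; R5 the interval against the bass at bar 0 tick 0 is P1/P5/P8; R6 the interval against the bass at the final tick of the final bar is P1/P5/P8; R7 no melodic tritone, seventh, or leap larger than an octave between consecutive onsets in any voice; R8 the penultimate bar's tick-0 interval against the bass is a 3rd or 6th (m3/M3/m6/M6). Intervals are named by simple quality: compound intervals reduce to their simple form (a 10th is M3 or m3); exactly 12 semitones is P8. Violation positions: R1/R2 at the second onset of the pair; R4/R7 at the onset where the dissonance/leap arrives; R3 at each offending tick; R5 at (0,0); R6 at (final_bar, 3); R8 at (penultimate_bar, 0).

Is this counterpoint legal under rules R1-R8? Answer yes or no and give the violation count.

bar 0: v0=C3 v1=C4 (P8)
bar 1: v0=D3 v1=F3 (m3)
bar 2: v0=C3 v1=E3 (M3)
bar 3: v0=B2 v1=C4 (m2)
bar 4: v0=A2 v1=D3 (P4)
bar 5: v0=C3 v1=E3 (M3)
bar 6: v0=B2 v1=D3 (m3)
bar 7: v0=G2 v1=B2 (M3)
bar 8: v0=B2 v1=G3 (m6)
bar 9: v0=C3 v1=C4 (P8)
  R4 @ bar3.0: B2/C4 m2 untreated
  R4 @ bar4.0: A2/D3 P4 untreated
  R7 @ bar4.0: C4->D3 leap 10st
  R2 @ bar9.0: B2/G3 m6 -> C3/C4 P8 similar

No (4 violations)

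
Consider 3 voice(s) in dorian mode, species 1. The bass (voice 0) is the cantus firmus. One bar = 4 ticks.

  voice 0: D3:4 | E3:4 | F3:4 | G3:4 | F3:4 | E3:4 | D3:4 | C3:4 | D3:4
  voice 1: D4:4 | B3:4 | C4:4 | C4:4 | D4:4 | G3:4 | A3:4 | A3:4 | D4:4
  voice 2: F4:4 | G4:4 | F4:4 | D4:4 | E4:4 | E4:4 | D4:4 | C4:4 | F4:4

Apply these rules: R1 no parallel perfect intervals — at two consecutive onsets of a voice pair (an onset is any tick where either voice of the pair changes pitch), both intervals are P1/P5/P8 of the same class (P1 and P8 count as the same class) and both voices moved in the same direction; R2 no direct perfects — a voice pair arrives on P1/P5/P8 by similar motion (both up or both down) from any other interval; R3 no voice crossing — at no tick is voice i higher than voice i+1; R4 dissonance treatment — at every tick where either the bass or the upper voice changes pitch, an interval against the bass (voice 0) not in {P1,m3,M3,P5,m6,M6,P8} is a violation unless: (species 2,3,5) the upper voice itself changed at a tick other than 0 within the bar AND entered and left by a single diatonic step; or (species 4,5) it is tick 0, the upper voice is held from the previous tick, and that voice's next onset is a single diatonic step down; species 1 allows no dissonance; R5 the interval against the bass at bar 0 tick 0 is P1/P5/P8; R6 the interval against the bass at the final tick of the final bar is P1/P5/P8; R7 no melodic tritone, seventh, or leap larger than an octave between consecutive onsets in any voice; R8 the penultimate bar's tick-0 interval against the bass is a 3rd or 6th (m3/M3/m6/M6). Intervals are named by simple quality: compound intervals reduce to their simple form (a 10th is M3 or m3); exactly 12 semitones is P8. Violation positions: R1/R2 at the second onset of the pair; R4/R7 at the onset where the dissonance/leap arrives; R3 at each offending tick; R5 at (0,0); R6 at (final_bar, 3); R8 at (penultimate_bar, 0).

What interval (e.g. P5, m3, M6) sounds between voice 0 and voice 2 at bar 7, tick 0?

P8

voice 0=C3 voice 2=C4 -> P8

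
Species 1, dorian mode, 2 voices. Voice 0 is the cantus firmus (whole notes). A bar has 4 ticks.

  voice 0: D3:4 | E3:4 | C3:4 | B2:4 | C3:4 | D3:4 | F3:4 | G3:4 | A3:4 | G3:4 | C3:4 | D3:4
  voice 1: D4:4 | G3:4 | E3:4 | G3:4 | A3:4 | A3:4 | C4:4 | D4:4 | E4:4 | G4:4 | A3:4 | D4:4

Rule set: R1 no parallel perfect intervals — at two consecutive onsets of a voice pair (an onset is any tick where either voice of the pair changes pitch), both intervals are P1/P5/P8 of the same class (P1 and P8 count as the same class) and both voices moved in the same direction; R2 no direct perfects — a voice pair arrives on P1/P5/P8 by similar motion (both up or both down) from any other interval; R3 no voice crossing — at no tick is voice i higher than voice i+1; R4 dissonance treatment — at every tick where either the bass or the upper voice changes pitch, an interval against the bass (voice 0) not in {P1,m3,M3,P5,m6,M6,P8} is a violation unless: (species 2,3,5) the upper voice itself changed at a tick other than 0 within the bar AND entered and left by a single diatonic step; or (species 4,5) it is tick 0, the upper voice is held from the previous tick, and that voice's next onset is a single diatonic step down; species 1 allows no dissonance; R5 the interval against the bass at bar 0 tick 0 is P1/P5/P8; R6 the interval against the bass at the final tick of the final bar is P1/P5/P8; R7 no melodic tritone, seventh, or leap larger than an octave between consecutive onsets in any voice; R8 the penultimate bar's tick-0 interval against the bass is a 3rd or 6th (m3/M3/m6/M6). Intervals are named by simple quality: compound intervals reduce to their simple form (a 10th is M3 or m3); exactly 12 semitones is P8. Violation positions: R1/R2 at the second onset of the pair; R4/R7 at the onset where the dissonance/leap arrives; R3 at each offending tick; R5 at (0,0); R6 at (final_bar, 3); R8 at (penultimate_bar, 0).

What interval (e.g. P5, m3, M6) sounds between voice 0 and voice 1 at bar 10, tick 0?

M6

voice 0=C3 voice 1=A3 -> M6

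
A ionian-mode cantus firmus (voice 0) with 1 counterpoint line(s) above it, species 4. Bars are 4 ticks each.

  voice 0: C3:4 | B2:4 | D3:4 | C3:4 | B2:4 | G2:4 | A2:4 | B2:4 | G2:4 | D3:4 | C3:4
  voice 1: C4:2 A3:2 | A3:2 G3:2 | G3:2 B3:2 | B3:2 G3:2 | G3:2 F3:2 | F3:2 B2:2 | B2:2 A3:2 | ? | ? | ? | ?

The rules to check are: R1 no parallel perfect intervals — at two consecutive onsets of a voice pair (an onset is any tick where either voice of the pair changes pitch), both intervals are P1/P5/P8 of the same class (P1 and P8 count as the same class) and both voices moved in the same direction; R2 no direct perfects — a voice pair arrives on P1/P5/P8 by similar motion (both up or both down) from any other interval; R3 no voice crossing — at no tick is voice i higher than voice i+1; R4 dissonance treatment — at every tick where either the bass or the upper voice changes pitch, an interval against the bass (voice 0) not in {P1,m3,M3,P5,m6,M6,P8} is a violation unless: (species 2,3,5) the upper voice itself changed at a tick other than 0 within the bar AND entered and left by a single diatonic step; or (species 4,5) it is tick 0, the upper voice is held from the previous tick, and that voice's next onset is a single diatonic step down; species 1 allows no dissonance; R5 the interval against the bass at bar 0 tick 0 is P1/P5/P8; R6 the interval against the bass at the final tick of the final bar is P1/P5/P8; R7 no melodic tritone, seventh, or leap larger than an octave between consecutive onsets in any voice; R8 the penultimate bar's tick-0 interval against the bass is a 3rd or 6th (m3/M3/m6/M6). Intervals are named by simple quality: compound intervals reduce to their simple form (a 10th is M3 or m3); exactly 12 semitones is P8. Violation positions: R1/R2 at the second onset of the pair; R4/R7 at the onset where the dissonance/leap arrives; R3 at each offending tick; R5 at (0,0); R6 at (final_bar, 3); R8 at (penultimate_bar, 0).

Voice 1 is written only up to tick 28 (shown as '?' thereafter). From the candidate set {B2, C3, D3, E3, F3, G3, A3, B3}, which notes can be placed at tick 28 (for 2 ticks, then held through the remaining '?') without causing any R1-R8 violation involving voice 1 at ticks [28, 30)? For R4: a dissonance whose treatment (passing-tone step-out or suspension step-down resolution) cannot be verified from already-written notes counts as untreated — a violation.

B2: violates R7
C3: violates R4
D3: legal
E3: violates R4
F3: violates R4
G3: legal
A3: violates R4
B3: violates R1

{D3, G3}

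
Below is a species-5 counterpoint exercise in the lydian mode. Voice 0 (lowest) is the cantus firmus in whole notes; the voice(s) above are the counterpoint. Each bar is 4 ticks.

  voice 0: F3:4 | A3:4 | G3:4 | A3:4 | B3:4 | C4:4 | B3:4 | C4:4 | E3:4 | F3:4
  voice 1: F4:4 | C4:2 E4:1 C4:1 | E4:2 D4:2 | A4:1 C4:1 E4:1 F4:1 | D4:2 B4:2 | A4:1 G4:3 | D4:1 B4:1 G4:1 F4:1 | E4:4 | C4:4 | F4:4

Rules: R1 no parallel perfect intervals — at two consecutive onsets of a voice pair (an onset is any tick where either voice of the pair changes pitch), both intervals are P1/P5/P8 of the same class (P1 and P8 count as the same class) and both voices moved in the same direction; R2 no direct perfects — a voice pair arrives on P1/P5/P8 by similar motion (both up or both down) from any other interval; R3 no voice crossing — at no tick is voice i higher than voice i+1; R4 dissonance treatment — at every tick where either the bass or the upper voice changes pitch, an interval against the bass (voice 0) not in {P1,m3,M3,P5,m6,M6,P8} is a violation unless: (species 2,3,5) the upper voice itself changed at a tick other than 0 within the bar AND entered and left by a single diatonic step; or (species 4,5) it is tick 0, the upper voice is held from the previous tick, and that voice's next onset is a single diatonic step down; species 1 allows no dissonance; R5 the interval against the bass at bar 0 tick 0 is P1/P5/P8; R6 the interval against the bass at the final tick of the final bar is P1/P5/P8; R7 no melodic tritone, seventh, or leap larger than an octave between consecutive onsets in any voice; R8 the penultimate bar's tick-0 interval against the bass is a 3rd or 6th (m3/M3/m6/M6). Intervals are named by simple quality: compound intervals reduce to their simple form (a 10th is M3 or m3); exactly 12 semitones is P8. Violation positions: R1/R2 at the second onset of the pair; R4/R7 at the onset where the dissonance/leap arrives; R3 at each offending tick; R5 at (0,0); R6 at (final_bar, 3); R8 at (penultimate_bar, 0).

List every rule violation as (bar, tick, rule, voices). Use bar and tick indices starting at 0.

(3, 0, R2, (0, 1))
(9, 0, R2, (0, 1))

bar 0: v0=F3 v1=F4 downbeat P8
bar 1: v0=A3 v1=C4 downbeat m3
bar 2: v0=G3 v1=E4 downbeat M6
bar 3: v0=A3 v1=A4 downbeat P8
bar 4: v0=B3 v1=D4 downbeat m3
bar 5: v0=C4 v1=A4 downbeat M6
bar 6: v0=B3 v1=D4 downbeat m3
bar 7: v0=C4 v1=E4 downbeat M3
bar 8: v0=E3 v1=C4 downbeat m6
bar 9: v0=F3 v1=F4 downbeat P8
  -> R2 @ bar 3 tick 0 v(0, 1): G3/D4 P5 -> A3/A4 P8 similar
  -> R2 @ bar 9 tick 0 v(0, 1): E3/C4 m6 -> F3/F4 P8 similar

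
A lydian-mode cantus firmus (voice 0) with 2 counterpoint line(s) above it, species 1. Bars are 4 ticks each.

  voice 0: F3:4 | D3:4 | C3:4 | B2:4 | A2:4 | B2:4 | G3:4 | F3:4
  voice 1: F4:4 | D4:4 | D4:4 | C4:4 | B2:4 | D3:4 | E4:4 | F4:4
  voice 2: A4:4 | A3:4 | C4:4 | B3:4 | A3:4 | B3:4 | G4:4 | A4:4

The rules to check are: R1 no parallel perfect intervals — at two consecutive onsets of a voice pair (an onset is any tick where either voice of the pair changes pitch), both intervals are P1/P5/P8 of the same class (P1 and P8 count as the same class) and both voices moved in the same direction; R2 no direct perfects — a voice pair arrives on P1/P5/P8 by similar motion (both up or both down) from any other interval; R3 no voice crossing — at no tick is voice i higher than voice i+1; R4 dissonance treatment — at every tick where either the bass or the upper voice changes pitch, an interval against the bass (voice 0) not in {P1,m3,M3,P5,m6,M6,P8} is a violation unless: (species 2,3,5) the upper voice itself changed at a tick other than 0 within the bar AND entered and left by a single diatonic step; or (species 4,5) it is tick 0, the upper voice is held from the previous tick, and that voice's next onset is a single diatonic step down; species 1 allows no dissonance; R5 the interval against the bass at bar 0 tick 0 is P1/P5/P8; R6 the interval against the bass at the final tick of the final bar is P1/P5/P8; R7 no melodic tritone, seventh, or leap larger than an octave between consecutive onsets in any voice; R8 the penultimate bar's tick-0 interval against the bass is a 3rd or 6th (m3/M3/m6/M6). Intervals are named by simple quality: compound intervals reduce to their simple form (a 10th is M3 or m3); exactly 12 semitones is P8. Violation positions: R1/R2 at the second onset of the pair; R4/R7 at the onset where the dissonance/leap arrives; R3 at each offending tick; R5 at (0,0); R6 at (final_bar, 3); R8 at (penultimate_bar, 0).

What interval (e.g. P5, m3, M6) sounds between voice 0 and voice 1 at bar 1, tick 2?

P8

voice 0=D3 voice 1=D4 -> P8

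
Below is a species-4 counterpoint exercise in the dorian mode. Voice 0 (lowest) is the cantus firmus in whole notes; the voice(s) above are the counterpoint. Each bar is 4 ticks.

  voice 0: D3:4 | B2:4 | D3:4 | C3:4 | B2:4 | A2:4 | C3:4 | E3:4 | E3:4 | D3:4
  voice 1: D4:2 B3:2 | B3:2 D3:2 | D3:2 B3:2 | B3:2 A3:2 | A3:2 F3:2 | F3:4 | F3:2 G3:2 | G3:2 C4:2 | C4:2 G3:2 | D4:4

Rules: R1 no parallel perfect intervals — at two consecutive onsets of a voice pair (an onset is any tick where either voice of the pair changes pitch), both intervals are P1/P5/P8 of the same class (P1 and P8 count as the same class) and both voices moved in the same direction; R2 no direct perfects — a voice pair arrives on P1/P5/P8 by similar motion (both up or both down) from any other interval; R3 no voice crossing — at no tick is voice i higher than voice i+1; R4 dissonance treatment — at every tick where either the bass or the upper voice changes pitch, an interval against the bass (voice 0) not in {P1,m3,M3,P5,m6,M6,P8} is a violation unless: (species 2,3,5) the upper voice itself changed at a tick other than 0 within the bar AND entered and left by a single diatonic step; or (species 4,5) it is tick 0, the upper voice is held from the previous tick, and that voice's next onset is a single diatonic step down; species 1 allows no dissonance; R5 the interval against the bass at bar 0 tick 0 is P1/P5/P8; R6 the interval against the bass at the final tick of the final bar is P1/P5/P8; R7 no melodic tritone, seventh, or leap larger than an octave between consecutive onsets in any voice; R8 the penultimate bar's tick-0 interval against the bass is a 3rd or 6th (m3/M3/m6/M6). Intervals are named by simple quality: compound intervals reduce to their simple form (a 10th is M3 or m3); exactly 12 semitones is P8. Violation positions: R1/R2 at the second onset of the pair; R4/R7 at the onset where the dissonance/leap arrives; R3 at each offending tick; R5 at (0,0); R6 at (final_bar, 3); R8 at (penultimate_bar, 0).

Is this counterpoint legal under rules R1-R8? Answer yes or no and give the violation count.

No (3 violations)

bar 0: v0=D3 v1=D4 (P8)
bar 1: v0=B2 v1=B3 (P8)
bar 2: v0=D3 v1=D3 (P1)
bar 3: v0=C3 v1=B3 (M7)
bar 4: v0=B2 v1=A3 (m7)
bar 5: v0=A2 v1=F3 (m6)
bar 6: v0=C3 v1=F3 (P4)
bar 7: v0=E3 v1=G3 (m3)
bar 8: v0=E3 v1=C4 (m6)
bar 9: v0=D3 v1=D4 (P8)
  R4 @ bar4.0: B2/A3 m7 untreated
  R4 @ bar4.2: B2/F3 TT untreated
  R4 @ bar6.0: C3/F3 P4 untreated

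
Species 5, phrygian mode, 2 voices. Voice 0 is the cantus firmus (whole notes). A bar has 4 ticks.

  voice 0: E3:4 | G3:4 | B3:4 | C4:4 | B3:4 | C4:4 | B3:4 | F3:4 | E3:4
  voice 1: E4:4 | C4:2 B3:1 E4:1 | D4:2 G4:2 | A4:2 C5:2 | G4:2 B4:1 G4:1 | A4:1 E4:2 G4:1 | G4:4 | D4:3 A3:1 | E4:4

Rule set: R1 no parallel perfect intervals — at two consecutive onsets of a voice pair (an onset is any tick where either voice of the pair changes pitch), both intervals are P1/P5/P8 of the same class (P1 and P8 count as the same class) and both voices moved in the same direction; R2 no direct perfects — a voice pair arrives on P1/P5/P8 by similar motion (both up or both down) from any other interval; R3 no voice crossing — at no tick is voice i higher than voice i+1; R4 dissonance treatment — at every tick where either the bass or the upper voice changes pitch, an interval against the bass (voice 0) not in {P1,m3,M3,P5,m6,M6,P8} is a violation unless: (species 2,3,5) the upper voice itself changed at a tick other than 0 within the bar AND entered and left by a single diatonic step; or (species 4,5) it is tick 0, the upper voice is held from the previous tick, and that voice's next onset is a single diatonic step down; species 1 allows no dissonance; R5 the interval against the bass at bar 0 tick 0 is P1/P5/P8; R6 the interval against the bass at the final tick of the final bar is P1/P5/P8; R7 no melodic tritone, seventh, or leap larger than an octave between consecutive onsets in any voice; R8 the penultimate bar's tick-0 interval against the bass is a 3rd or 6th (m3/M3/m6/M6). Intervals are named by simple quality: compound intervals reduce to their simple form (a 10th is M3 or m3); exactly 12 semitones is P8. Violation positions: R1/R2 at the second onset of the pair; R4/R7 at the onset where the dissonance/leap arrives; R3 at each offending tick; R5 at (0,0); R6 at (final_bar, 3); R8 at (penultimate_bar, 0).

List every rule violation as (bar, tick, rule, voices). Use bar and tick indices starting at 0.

(1, 0, R4, (0, 1))
(7, 0, R7, (0,))

bar 0: v0=E3 v1=E4 downbeat P8
bar 1: v0=G3 v1=C4 downbeat P4
bar 2: v0=B3 v1=D4 downbeat m3
bar 3: v0=C4 v1=A4 downbeat M6
bar 4: v0=B3 v1=G4 downbeat m6
bar 5: v0=C4 v1=A4 downbeat M6
bar 6: v0=B3 v1=G4 downbeat m6
bar 7: v0=F3 v1=D4 downbeat M6
bar 8: v0=E3 v1=E4 downbeat P8
  -> R4 @ bar 1 tick 0 v(0, 1): G3/C4 P4 untreated
  -> R7 @ bar 7 tick 0 v(0,): B3->F3 leap 6st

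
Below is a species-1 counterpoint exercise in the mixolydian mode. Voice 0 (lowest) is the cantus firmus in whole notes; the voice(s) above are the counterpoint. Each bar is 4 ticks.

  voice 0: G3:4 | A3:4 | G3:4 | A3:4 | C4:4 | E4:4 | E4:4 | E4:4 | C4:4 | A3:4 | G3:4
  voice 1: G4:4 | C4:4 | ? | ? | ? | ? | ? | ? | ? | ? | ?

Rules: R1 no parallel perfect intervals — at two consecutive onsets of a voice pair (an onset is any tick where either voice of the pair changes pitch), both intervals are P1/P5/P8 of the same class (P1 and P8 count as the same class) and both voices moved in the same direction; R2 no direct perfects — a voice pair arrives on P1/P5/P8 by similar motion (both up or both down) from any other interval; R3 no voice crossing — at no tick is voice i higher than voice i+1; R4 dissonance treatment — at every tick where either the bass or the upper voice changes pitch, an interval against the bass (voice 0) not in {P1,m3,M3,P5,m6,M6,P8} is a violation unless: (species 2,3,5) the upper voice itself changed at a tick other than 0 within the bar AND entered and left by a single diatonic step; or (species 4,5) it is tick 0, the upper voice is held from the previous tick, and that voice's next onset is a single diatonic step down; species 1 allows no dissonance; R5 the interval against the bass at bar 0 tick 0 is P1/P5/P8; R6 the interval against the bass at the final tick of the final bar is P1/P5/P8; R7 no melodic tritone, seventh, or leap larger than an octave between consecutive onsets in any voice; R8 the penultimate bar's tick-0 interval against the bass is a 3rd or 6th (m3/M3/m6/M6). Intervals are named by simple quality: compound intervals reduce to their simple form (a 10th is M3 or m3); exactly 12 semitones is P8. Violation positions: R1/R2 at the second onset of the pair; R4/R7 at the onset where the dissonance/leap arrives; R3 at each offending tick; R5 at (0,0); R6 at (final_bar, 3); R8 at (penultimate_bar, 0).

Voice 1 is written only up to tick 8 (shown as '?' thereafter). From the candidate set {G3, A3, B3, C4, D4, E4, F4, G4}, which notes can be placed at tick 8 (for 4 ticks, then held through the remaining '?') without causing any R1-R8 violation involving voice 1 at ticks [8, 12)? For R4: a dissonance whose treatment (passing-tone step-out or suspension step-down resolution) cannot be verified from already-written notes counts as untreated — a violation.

{B3, D4, E4, G4}

G3: violates R2
A3: violates R4
B3: legal
C4: violates R4
D4: legal
E4: legal
F4: violates R4
G4: legal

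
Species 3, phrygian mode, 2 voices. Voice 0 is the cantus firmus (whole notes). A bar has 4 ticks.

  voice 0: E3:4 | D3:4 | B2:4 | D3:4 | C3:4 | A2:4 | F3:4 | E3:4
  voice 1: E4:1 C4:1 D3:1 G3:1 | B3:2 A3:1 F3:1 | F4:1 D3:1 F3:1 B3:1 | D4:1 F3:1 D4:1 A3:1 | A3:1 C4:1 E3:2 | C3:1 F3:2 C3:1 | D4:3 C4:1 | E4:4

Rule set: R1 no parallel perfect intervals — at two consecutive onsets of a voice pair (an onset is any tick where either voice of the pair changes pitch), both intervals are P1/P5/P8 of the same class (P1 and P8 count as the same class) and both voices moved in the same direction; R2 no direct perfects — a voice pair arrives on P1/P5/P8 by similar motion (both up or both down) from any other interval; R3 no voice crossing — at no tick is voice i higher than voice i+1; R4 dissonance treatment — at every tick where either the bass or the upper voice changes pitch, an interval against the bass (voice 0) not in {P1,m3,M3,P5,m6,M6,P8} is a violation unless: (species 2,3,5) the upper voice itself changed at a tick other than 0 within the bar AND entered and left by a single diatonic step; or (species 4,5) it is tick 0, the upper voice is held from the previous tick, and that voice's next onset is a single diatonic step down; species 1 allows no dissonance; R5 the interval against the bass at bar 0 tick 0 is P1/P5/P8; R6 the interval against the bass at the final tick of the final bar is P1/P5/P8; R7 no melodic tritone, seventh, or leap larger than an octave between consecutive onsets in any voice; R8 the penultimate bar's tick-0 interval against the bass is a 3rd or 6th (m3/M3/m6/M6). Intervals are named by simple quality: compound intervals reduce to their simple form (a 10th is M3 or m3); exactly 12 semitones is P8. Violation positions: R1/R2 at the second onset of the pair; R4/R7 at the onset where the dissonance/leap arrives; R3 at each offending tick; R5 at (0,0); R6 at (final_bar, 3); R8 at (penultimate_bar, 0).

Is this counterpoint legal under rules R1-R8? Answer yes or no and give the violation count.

No (9 violations)

bar 0: v0=E3 v1=E4 (P8)
bar 1: v0=D3 v1=B3 (M6)
bar 2: v0=B2 v1=F4 (TT)
bar 3: v0=D3 v1=D4 (P8)
bar 4: v0=C3 v1=A3 (M6)
bar 5: v0=A2 v1=C3 (m3)
bar 6: v0=F3 v1=D4 (M6)
bar 7: v0=E3 v1=E4 (P8)
  R3 @ bar0.2: E3 above D3
  R4 @ bar0.2: E3/D3 M2 untreated
  R7 @ bar0.2: C4->D3 leap 10st
  R4 @ bar2.0: B2/F4 TT untreated
  R7 @ bar2.1: F4->D3 leap 15st
  R4 @ bar2.2: B2/F3 TT untreated
  R7 @ bar2.3: F3->B3 leap 6st
  R1 @ bar3.0: B2/B3 P8 -> D3/D4 P8 similar
  R7 @ bar6.0: C3->D4 leap 14st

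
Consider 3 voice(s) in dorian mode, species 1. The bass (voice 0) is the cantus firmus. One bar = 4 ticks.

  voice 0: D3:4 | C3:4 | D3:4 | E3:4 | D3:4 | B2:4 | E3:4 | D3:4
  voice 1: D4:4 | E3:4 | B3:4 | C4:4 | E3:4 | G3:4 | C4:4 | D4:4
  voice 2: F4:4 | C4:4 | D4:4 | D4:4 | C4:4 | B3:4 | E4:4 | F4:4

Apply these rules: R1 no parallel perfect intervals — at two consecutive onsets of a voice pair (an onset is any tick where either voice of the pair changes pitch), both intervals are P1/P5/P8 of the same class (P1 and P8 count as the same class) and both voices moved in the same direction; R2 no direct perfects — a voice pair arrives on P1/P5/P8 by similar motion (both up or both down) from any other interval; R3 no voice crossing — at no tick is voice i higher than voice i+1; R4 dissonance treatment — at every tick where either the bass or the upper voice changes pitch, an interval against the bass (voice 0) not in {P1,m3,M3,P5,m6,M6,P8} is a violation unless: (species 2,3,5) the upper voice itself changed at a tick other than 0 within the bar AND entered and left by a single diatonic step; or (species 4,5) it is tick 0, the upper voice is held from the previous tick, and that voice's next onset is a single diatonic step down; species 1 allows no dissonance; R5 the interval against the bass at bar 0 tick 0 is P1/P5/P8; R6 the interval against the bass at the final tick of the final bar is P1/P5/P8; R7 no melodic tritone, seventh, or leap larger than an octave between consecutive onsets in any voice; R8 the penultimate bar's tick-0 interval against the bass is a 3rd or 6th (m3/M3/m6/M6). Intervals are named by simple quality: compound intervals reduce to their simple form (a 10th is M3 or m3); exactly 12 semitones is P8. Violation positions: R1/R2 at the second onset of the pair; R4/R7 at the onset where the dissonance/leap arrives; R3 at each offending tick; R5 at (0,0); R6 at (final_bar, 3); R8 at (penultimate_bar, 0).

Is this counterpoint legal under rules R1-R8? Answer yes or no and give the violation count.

No (11 violations)

bar 0: v0=D3 v1=D4 v2=F4 (m3)
bar 1: v0=C3 v1=E3 v2=C4 (P8)
bar 2: v0=D3 v1=B3 v2=D4 (P8)
bar 3: v0=E3 v1=C4 v2=D4 (m7)
bar 4: v0=D3 v1=E3 v2=C4 (m7)
bar 5: v0=B2 v1=G3 v2=B3 (P8)
bar 6: v0=E3 v1=C4 v2=E4 (P8)
bar 7: v0=D3 v1=D4 v2=F4 (m3)
  R5 @ bar0.0: opens on m3
  R2 @ bar1.0: D3/F4 m3 -> C3/C4 P8 similar
  R7 @ bar1.0: D4->E3 leap 10st
  R1 @ bar2.0: C3/C4 P8 -> D3/D4 P8 similar
  R4 @ bar3.0: E3/D4 m7 untreated
  R4 @ bar4.0: D3/E3 M2 untreated
  R4 @ bar4.0: D3/C4 m7 untreated
  R2 @ bar5.0: D3/C4 m7 -> B2/B3 P8 similar
  R1 @ bar6.0: B2/B3 P8 -> E3/E4 P8 similar
  R8 @ bar6.0: penult P8 not 3rd/6th
  R6 @ bar7.3: closes on m3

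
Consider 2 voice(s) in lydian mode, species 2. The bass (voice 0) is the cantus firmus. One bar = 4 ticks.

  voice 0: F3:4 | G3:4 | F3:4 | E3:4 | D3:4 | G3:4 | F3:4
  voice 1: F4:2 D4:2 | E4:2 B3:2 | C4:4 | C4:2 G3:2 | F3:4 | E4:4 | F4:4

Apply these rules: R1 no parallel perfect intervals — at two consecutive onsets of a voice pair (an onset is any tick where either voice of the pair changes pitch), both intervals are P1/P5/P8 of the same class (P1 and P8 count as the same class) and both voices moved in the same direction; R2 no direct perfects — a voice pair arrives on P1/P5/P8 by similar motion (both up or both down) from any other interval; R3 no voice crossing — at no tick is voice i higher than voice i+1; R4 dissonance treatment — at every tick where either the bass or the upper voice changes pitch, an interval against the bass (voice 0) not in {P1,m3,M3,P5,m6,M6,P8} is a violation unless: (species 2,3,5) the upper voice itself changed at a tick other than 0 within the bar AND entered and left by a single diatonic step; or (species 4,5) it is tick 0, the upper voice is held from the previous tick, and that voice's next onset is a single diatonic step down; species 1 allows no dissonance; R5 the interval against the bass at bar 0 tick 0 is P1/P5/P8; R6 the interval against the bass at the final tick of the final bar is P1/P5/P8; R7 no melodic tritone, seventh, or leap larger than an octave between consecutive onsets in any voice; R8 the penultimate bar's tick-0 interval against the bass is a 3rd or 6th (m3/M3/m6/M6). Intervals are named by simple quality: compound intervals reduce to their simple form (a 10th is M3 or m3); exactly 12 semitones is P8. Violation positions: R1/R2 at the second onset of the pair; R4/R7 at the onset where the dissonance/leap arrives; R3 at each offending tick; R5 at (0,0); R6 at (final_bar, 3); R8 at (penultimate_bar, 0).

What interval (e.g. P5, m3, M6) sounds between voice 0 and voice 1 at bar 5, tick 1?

M6

voice 0=G3 voice 1=E4 -> M6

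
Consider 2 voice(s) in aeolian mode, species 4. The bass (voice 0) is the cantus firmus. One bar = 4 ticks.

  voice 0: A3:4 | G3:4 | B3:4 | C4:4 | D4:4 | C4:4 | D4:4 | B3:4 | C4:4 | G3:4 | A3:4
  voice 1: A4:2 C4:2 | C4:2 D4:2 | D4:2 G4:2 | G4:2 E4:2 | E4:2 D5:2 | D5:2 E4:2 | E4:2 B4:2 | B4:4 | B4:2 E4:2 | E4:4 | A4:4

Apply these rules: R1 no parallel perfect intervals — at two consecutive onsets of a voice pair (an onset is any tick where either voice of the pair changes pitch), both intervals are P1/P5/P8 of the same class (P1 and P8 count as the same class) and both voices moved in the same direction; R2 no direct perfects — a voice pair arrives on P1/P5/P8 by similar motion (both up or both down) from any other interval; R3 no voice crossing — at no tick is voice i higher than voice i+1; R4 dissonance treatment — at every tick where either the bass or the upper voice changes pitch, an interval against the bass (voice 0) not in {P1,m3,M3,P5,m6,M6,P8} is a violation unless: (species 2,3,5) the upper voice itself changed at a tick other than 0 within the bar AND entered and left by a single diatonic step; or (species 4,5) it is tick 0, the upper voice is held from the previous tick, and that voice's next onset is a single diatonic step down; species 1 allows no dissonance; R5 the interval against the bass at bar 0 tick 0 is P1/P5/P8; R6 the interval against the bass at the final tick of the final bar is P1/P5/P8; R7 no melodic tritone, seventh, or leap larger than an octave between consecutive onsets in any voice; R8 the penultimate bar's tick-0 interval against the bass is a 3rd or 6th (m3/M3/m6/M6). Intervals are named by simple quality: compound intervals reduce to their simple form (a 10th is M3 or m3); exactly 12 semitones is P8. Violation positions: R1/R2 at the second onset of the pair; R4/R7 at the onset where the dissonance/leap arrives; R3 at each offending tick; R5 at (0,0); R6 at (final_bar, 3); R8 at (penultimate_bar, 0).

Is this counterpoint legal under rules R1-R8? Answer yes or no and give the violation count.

No (8 violations)

bar 0: v0=A3 v1=A4 (P8)
bar 1: v0=G3 v1=C4 (P4)
bar 2: v0=B3 v1=D4 (m3)
bar 3: v0=C4 v1=G4 (P5)
bar 4: v0=D4 v1=E4 (M2)
bar 5: v0=C4 v1=D5 (M2)
bar 6: v0=D4 v1=E4 (M2)
bar 7: v0=B3 v1=B4 (P8)
bar 8: v0=C4 v1=B4 (M7)
bar 9: v0=G3 v1=E4 (M6)
bar 10: v0=A3 v1=A4 (P8)
  R4 @ bar1.0: G3/C4 P4 untreated
  R4 @ bar4.0: D4/E4 M2 untreated
  R7 @ bar4.2: E4->D5 leap 10st
  R4 @ bar5.0: C4/D5 M2 untreated
  R7 @ bar5.2: D5->E4 leap 10st
  R4 @ bar6.0: D4/E4 M2 untreated
  R4 @ bar8.0: C4/B4 M7 untreated
  R2 @ bar10.0: G3/E4 M6 -> A3/A4 P8 similar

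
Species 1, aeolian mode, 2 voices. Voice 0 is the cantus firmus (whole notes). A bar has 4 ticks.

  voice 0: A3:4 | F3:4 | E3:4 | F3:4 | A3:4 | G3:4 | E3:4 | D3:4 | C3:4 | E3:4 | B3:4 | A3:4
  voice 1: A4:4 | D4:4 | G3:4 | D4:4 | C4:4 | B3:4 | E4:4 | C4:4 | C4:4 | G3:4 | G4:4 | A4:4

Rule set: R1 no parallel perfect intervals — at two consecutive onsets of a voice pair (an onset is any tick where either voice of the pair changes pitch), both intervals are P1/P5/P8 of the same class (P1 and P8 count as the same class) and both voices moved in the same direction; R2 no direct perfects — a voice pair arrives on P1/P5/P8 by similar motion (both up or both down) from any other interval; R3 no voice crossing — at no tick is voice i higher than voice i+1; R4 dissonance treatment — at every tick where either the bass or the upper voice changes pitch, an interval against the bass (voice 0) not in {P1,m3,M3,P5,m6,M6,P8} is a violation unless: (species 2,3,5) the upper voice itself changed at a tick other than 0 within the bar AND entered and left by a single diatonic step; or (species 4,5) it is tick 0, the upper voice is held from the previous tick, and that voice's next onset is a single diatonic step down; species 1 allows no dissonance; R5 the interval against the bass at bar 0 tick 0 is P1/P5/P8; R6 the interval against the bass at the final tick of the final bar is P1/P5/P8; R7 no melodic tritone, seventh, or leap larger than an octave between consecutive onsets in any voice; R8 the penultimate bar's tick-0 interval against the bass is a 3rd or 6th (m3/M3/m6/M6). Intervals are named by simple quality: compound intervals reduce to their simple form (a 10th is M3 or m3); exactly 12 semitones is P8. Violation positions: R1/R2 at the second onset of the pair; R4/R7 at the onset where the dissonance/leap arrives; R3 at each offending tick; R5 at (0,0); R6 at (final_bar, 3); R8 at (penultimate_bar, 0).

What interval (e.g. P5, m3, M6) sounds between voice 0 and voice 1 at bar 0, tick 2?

P8

voice 0=A3 voice 1=A4 -> P8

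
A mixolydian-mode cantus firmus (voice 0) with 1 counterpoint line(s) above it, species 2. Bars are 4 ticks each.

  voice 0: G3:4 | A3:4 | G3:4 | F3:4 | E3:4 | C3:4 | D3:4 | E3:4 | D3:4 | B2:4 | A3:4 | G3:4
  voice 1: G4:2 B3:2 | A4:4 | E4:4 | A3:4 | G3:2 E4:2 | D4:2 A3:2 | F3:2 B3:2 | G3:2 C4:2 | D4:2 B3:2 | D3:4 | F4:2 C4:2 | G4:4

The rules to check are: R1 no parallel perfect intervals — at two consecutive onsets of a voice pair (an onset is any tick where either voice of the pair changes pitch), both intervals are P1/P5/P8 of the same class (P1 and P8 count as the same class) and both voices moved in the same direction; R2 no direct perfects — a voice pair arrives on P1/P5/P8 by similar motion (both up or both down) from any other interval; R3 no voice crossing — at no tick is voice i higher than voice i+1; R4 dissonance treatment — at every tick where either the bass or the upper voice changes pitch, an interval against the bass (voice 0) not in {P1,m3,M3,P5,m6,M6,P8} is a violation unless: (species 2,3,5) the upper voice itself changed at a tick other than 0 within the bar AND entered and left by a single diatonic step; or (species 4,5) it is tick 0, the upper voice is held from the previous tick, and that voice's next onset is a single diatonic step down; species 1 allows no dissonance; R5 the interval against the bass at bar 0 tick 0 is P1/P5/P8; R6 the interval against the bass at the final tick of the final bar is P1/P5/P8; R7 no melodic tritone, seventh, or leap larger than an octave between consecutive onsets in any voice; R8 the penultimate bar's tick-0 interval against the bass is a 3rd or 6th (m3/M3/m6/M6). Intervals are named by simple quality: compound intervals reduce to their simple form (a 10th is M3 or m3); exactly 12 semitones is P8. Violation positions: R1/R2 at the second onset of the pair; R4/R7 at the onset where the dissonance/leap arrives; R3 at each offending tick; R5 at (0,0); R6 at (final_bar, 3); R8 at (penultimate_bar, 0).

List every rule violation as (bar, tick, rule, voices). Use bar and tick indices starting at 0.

bar 0: v0=G3 v1=G4 downbeat P8
bar 1: v0=A3 v1=A4 downbeat P8
bar 2: v0=G3 v1=E4 downbeat M6
bar 3: v0=F3 v1=A3 downbeat M3
bar 4: v0=E3 v1=G3 downbeat m3
bar 5: v0=C3 v1=D4 downbeat M2
bar 6: v0=D3 v1=F3 downbeat m3
bar 7: v0=E3 v1=G3 downbeat m3
bar 8: v0=D3 v1=D4 downbeat P8
bar 9: v0=B2 v1=D3 downbeat m3
bar 10: v0=A3 v1=F4 downbeat m6
bar 11: v0=G3 v1=G4 downbeat P8
  -> R2 @ bar 1 tick 0 v(0, 1): G3/B3 M3 -> A3/A4 P8 similar
  -> R7 @ bar 1 tick 0 v(1,): B3->A4 leap 10st
  -> R4 @ bar 5 tick 0 v(0, 1): C3/D4 M2 untreated
  -> R7 @ bar 6 tick 2 v(1,): F3->B3 leap 6st
  -> R7 @ bar 10 tick 0 v(0,): B2->A3 leap 10st
  -> R7 @ bar 10 tick 0 v(1,): D3->F4 leap 15st

(1, 0, R2, (0, 1))
(1, 0, R7, (1,))
(5, 0, R4, (0, 1))
(6, 2, R7, (1,))
(10, 0, R7, (0,))
(10, 0, R7, (1,))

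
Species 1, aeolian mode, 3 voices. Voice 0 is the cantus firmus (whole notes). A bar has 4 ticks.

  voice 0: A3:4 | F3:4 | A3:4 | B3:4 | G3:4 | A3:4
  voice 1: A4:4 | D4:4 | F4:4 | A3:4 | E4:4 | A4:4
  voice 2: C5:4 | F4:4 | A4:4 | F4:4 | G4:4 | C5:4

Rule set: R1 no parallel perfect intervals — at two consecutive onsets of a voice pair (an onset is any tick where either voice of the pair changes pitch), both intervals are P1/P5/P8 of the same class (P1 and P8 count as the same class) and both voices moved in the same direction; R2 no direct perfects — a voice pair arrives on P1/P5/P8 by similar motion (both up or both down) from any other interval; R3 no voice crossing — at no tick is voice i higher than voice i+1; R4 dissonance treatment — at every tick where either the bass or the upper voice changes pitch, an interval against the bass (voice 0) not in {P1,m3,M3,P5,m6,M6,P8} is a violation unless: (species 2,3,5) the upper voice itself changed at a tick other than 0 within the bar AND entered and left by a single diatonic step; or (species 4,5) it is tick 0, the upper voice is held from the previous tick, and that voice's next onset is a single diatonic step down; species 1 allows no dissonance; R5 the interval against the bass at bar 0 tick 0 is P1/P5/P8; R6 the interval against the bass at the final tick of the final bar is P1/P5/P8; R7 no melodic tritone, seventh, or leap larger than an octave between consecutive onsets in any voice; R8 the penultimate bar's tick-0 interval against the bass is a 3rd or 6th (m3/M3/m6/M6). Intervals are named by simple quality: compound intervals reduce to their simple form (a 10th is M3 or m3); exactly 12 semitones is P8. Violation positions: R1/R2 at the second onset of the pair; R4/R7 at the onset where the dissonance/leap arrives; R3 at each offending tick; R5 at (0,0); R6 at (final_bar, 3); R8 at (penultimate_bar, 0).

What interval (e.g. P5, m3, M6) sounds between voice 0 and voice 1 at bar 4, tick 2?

voice 0=G3 voice 1=E4 -> M6

M6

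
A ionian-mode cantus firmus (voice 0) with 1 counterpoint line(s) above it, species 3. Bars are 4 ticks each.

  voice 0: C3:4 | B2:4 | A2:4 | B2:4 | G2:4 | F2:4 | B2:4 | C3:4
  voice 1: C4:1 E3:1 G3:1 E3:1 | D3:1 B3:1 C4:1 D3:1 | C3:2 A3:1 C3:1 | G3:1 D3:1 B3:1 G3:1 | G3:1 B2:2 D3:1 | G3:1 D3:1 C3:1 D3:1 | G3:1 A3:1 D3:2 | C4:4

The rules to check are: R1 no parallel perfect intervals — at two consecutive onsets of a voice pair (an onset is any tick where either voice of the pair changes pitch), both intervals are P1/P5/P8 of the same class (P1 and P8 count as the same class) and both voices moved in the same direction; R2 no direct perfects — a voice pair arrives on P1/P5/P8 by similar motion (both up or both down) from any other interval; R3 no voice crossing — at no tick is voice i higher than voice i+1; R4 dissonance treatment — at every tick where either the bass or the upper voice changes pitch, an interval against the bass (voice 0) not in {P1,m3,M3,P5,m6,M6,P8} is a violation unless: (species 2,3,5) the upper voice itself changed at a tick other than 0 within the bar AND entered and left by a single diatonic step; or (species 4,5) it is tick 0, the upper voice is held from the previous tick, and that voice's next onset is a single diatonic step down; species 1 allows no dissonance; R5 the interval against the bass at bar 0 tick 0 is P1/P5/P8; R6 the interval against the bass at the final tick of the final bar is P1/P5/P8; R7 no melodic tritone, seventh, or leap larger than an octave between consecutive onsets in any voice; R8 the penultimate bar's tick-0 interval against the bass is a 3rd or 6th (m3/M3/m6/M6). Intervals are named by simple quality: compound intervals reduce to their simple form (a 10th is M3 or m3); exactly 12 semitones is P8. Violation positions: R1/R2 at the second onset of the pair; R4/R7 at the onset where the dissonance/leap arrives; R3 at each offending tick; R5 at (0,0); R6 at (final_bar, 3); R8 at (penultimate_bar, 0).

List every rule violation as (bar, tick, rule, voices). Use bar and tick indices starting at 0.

(1, 2, R4, (0, 1))
(1, 3, R7, (1,))
(5, 0, R4, (0, 1))
(6, 0, R7, (0,))
(6, 1, R4, (0, 1))
(7, 0, R2, (0, 1))
(7, 0, R7, (1,))

bar 0: v0=C3 v1=C4 downbeat P8
bar 1: v0=B2 v1=D3 downbeat m3
bar 2: v0=A2 v1=C3 downbeat m3
bar 3: v0=B2 v1=G3 downbeat m6
bar 4: v0=G2 v1=G3 downbeat P8
bar 5: v0=F2 v1=G3 downbeat M2
bar 6: v0=B2 v1=G3 downbeat m6
bar 7: v0=C3 v1=C4 downbeat P8
  -> R4 @ bar 1 tick 2 v(0, 1): B2/C4 m2 untreated
  -> R7 @ bar 1 tick 3 v(1,): C4->D3 leap 10st
  -> R4 @ bar 5 tick 0 v(0, 1): F2/G3 M2 untreated
  -> R7 @ bar 6 tick 0 v(0,): F2->B2 leap 6st
  -> R4 @ bar 6 tick 1 v(0, 1): B2/A3 m7 untreated
  -> R2 @ bar 7 tick 0 v(0, 1): B2/D3 m3 -> C3/C4 P8 similar
  -> R7 @ bar 7 tick 0 v(1,): D3->C4 leap 10st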